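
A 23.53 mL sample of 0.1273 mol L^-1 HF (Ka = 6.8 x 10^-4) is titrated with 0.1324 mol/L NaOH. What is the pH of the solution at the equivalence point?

n(HF) = 0.1273 x 0.02353 = 0.002995 mol; V(NaOH) at equivalence = 0.002995/0.1324 = 0.02262 L.
At equivalence all the acid is converted to F-; total volume = 0.02353 + 0.02262 = 0.04615 L, so [F-] = 0.002995/0.04615 = 0.06490 M.
Kb = Kw/Ka = 1.0e-14 / 6.8 x 10^-4 = 1.47e-11.
[OH^-] = sqrt(Kb x [F-]) = sqrt(1.47e-11 x 0.06490) = 9.77e-7 M.
pOH = 6.01, so pH = 14.00 - 6.01 = 7.99.

7.99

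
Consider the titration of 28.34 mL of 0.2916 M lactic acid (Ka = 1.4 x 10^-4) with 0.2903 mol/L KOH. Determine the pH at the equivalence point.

n(HC3H5O3) = 0.2916 x 0.02834 = 0.008264 mol; V(KOH) at equivalence = 0.008264/0.2903 = 0.02847 L.
At equivalence all the acid is converted to C3H5O3-; total volume = 0.02834 + 0.02847 = 0.05681 L, so [C3H5O3-] = 0.008264/0.05681 = 0.1455 M.
Kb = Kw/Ka = 1.0e-14 / 1.4 x 10^-4 = 7.14e-11.
[OH^-] = sqrt(Kb x [C3H5O3-]) = sqrt(7.14e-11 x 0.1455) = 3.22e-6 M.
pOH = 5.49, so pH = 14.00 - 5.49 = 8.51.

8.51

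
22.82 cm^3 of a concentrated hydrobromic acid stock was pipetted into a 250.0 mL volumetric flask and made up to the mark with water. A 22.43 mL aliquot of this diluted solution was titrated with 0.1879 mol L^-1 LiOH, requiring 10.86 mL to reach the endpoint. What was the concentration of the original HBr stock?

n(LiOH) = 0.1879 x 0.01086 = 0.002041 mol.
n(HBr) in the aliquot = 0.002041 mol.
[diluted HBr] = 0.002041 / 0.02243 = 0.09098 M.
Dilution factor = 250.0/22.82 = 10.96, so [stock] = 0.09098 x 10.96 = 0.997 M.

0.997 M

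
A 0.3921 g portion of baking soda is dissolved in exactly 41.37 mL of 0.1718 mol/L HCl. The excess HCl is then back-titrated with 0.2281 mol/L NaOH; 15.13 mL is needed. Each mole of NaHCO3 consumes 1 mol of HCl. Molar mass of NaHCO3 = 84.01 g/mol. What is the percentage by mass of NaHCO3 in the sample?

78.3%

Total n(HCl) added = 0.1718 x 0.04137 = 0.007107 mol.
n(NaOH) used = 0.2281 x 0.01513 = 0.003451 mol, which equals the excess n(HCl).
So n(HCl) consumed by the sample = 0.007107 - 0.003451 = 0.003656 mol.
n(NaHCO3) = 0.003656 / 1 = 0.003656 mol.
mass NaHCO3 = 0.003656 x 84.01 = 0.3072 g, so %NaHCO3 = 0.3072/0.3921 x 100 = 78.3%.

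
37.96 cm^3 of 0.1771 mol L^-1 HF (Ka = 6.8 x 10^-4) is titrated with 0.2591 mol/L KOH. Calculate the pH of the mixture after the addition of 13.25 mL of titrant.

Initial n(HF) = 0.1771 x 0.03796 = 0.006723 mol.
n(KOH) added = 0.2591 x 0.01325 = 0.003433 mol, converting that many moles of HF to F-.
Remaining n(HF) = 0.003290 mol; n(F-) = 0.003433 mol.
By Henderson-Hasselbalch, pH = pKa + log([A^-]/[HA]) = 3.17 + log(0.003433/0.003290) = 3.17 + (+0.02) = 3.19.

3.19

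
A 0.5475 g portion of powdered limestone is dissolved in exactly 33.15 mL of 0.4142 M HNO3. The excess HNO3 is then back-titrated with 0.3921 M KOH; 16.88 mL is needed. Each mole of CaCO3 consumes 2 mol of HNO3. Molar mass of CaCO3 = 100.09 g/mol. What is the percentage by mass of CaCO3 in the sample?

Total n(HNO3) added = 0.4142 x 0.03315 = 0.01373 mol.
n(KOH) used = 0.3921 x 0.01688 = 0.006619 mol, which equals the excess n(HNO3).
So n(HNO3) consumed by the sample = 0.01373 - 0.006619 = 0.007112 mol.
n(CaCO3) = 0.007112 / 2 = 0.003556 mol.
mass CaCO3 = 0.003556 x 100.09 = 0.3559 g, so %CaCO3 = 0.3559/0.5475 x 100 = 65.0%.

65.0%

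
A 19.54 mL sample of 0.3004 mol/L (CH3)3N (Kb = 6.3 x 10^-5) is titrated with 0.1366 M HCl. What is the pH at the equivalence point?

5.41

n((CH3)3N) = 0.3004 x 0.01954 = 0.005870 mol; V(HCl) at equivalence = 0.005870/0.1366 = 0.04297 L.
At equivalence the base is fully converted to (CH3)3NH+; total volume = 0.06251 L, so [(CH3)3NH+] = 0.005870/0.06251 = 0.09390 M.
Ka((CH3)3NH+) = Kw/Kb = 1.0e-14 / 6.3 x 10^-5 = 1.59e-10.
[H^+] = sqrt(Ka x [(CH3)3NH+]) = sqrt(1.59e-10 x 0.09390) = 3.86e-6 M.
pH = -log(3.86e-6) = 5.41.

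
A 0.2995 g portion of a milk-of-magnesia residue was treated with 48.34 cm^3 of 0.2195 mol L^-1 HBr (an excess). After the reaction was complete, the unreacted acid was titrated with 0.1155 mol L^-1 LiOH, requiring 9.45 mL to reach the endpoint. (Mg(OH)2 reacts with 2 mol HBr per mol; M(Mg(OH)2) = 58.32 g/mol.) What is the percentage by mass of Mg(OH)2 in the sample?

92.7%

Total n(HBr) added = 0.2195 x 0.04834 = 0.01061 mol.
n(LiOH) used = 0.1155 x 0.009450 = 0.001091 mol, which equals the excess n(HBr).
So n(HBr) consumed by the sample = 0.01061 - 0.001091 = 0.009519 mol.
n(Mg(OH)2) = 0.009519 / 2 = 0.004760 mol.
mass Mg(OH)2 = 0.004760 x 58.32 = 0.2776 g, so %Mg(OH)2 = 0.2776/0.2995 x 100 = 92.7%.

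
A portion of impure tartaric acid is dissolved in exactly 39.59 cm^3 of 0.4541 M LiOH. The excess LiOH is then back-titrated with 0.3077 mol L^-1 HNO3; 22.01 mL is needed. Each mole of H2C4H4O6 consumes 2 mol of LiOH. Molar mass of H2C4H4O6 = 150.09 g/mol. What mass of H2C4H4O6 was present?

0.841 g

Total n(LiOH) added = 0.4541 x 0.03959 = 0.01798 mol.
n(HNO3) used = 0.3077 x 0.02201 = 0.006772 mol, which equals the excess n(LiOH).
So n(LiOH) consumed by the sample = 0.01798 - 0.006772 = 0.01121 mol.
n(H2C4H4O6) = 0.01121 / 2 = 0.005603 mol.
mass = 0.005603 mol x 150.09 g/mol = 0.841 g.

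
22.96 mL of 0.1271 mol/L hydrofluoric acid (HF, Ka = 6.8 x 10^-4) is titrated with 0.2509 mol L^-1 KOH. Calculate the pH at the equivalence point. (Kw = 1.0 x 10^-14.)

n(HF) = 0.1271 x 0.02296 = 0.002918 mol; V(KOH) at equivalence = 0.002918/0.2509 = 0.01163 L.
At equivalence all the acid is converted to F-; total volume = 0.02296 + 0.01163 = 0.03459 L, so [F-] = 0.002918/0.03459 = 0.08436 M.
Kb = Kw/Ka = 1.0e-14 / 6.8 x 10^-4 = 1.47e-11.
[OH^-] = sqrt(Kb x [F-]) = sqrt(1.47e-11 x 0.08436) = 1.11e-6 M.
pOH = 5.95, so pH = 14.00 - 5.95 = 8.05.

8.05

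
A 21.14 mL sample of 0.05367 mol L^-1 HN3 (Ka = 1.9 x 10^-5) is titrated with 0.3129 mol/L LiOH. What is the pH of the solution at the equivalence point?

n(HN3) = 0.05367 x 0.02114 = 0.001135 mol; V(LiOH) at equivalence = 0.001135/0.3129 = 0.003626 L.
At equivalence all the acid is converted to N3-; total volume = 0.02114 + 0.003626 = 0.02477 L, so [N3-] = 0.001135/0.02477 = 0.04581 M.
Kb = Kw/Ka = 1.0e-14 / 1.9 x 10^-5 = 5.26e-10.
[OH^-] = sqrt(Kb x [N3-]) = sqrt(5.26e-10 x 0.04581) = 4.91e-6 M.
pOH = 5.31, so pH = 14.00 - 5.31 = 8.69.

8.69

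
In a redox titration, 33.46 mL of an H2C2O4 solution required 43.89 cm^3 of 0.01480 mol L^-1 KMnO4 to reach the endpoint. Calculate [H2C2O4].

n(KMnO4) = 0.01480 x 0.04389 = 0.0006496 mol.
From the balanced equation, 2 mol KMnO4 reacts with 5 mol H2C2O4, so n(H2C2O4) = 0.0006496 x 5/2 = 0.001624 mol.
[H2C2O4] = 0.001624 / 0.03346 L = 0.0485 M.

0.0485 M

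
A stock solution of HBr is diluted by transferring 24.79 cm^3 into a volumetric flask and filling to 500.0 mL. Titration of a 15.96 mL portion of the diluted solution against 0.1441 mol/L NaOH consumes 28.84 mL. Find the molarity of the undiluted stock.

n(NaOH) = 0.1441 x 0.02884 = 0.004156 mol.
n(HBr) in the aliquot = 0.004156 mol.
[diluted HBr] = 0.004156 / 0.01596 = 0.2604 M.
Dilution factor = 500.0/24.79 = 20.17, so [stock] = 0.2604 x 20.17 = 5.25 M.

5.25 M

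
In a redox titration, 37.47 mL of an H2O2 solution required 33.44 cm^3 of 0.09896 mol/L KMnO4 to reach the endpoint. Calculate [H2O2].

0.221 M

n(KMnO4) = 0.09896 x 0.03344 = 0.003309 mol.
From the balanced equation, 2 mol KMnO4 reacts with 5 mol H2O2, so n(H2O2) = 0.003309 x 5/2 = 0.008273 mol.
[H2O2] = 0.008273 / 0.03747 L = 0.221 M.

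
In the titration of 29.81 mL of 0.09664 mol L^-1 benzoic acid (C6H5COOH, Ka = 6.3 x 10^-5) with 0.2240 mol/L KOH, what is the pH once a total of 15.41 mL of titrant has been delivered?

12.10

n(acid) = 0.09664 x 0.02981 = 0.002881 mol; n(KOH) added = 0.2240 x 0.01541 = 0.003452 mol.
Base is in excess by 0.003452 - 0.002881 = 0.0005710 mol in a total volume of 0.04522 L.
[OH^-] = 0.0005710/0.04522 = 0.01263 M, so pOH = 1.90 and pH = 14.00 - 1.90 = 12.10.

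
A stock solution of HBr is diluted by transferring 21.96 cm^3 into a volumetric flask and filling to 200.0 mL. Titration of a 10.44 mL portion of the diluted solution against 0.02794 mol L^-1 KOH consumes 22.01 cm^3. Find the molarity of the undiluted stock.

0.536 M

n(KOH) = 0.02794 x 0.02201 = 0.0006150 mol.
n(HBr) in the aliquot = 0.0006150 mol.
[diluted HBr] = 0.0006150 / 0.01044 = 0.05890 M.
Dilution factor = 200.0/21.96 = 9.107, so [stock] = 0.05890 x 9.107 = 0.536 M.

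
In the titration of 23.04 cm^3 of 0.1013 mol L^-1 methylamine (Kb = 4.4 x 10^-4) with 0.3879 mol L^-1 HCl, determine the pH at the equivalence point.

n(CH3NH2) = 0.1013 x 0.02304 = 0.002334 mol; V(HCl) at equivalence = 0.002334/0.3879 = 0.006017 L.
At equivalence the base is fully converted to CH3NH3+; total volume = 0.02906 L, so [CH3NH3+] = 0.002334/0.02906 = 0.08032 M.
Ka(CH3NH3+) = Kw/Kb = 1.0e-14 / 4.4 x 10^-4 = 2.27e-11.
[H^+] = sqrt(Ka x [CH3NH3+]) = sqrt(2.27e-11 x 0.08032) = 1.35e-6 M.
pH = -log(1.35e-6) = 5.87.

5.87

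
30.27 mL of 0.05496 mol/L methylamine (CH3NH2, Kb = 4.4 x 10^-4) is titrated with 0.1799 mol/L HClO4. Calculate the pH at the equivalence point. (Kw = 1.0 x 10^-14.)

6.01

n(CH3NH2) = 0.05496 x 0.03027 = 0.001664 mol; V(HClO4) at equivalence = 0.001664/0.1799 = 0.009248 L.
At equivalence the base is fully converted to CH3NH3+; total volume = 0.03952 L, so [CH3NH3+] = 0.001664/0.03952 = 0.04210 M.
Ka(CH3NH3+) = Kw/Kb = 1.0e-14 / 4.4 x 10^-4 = 2.27e-11.
[H^+] = sqrt(Ka x [CH3NH3+]) = sqrt(2.27e-11 x 0.04210) = 9.78e-7 M.
pH = -log(9.78e-7) = 6.01.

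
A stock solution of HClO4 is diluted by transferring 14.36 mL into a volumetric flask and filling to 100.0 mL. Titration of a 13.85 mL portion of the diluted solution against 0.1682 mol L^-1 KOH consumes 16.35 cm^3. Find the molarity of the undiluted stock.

1.38 M

n(KOH) = 0.1682 x 0.01635 = 0.002750 mol.
n(HClO4) in the aliquot = 0.002750 mol.
[diluted HClO4] = 0.002750 / 0.01385 = 0.1986 M.
Dilution factor = 100.0/14.36 = 6.964, so [stock] = 0.1986 x 6.964 = 1.38 M.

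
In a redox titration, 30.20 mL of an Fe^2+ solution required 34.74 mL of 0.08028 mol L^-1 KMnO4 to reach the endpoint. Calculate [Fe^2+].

0.462 M

n(KMnO4) = 0.08028 x 0.03474 = 0.002789 mol.
From the balanced equation, 1 mol KMnO4 reacts with 5 mol Fe^2+, so n(Fe^2+) = 0.002789 x 5/1 = 0.01394 mol.
[Fe^2+] = 0.01394 / 0.03020 L = 0.462 M.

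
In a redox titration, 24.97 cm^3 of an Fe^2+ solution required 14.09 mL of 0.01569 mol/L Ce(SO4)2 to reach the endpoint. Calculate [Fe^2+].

n(Ce(SO4)2) = 0.01569 x 0.01409 = 0.0002211 mol.
From the balanced equation, 1 mol Ce(SO4)2 reacts with 1 mol Fe^2+, so n(Fe^2+) = 0.0002211 x 1/1 = 0.0002211 mol.
[Fe^2+] = 0.0002211 / 0.02497 L = 0.00885 M.

0.00885 M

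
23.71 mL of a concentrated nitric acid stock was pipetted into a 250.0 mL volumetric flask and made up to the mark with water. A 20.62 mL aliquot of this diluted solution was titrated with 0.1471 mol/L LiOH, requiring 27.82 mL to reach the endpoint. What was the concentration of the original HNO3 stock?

2.09 M

n(LiOH) = 0.1471 x 0.02782 = 0.004092 mol.
n(HNO3) in the aliquot = 0.004092 mol.
[diluted HNO3] = 0.004092 / 0.02062 = 0.1985 M.
Dilution factor = 250.0/23.71 = 10.54, so [stock] = 0.1985 x 10.54 = 2.09 M.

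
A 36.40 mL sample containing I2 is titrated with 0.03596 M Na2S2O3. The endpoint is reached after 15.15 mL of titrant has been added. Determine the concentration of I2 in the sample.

n(Na2S2O3) = 0.03596 x 0.01515 = 0.0005448 mol.
From the balanced equation, 2 mol Na2S2O3 reacts with 1 mol I2, so n(I2) = 0.0005448 x 1/2 = 0.0002724 mol.
[I2] = 0.0002724 / 0.03640 L = 0.00748 M.

0.00748 M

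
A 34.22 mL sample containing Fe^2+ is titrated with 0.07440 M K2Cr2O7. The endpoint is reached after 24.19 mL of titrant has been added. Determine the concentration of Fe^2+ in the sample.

n(K2Cr2O7) = 0.07440 x 0.02419 = 0.001800 mol.
From the balanced equation, 1 mol K2Cr2O7 reacts with 6 mol Fe^2+, so n(Fe^2+) = 0.001800 x 6/1 = 0.01080 mol.
[Fe^2+] = 0.01080 / 0.03422 L = 0.316 M.

0.316 M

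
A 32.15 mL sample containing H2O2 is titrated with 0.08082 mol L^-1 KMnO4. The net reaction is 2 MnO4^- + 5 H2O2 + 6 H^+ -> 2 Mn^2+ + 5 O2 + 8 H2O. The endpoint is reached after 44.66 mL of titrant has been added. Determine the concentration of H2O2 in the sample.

0.281 M

n(KMnO4) = 0.08082 x 0.04466 = 0.003609 mol.
From the balanced equation, 2 mol KMnO4 reacts with 5 mol H2O2, so n(H2O2) = 0.003609 x 5/2 = 0.009024 mol.
[H2O2] = 0.009024 / 0.03215 L = 0.281 M.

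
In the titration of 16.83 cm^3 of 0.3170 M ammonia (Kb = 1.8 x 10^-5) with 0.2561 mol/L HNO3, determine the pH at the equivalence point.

5.05

n(NH3) = 0.3170 x 0.01683 = 0.005335 mol; V(HNO3) at equivalence = 0.005335/0.2561 = 0.02083 L.
At equivalence the base is fully converted to NH4+; total volume = 0.03766 L, so [NH4+] = 0.005335/0.03766 = 0.1417 M.
Ka(NH4+) = Kw/Kb = 1.0e-14 / 1.8 x 10^-5 = 5.56e-10.
[H^+] = sqrt(Ka x [NH4+]) = sqrt(5.56e-10 x 0.1417) = 8.87e-6 M.
pH = -log(8.87e-6) = 5.05.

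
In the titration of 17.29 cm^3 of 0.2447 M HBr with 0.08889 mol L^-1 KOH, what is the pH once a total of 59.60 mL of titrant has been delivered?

12.14

n(acid) = 0.2447 x 0.01729 = 0.004231 mol; n(KOH) added = 0.08889 x 0.05960 = 0.005298 mol.
Base is in excess by 0.005298 - 0.004231 = 0.001067 mol in a total volume of 0.07689 L.
[OH^-] = 0.001067/0.07689 = 0.01388 M, so pOH = 1.86 and pH = 14.00 - 1.86 = 12.14.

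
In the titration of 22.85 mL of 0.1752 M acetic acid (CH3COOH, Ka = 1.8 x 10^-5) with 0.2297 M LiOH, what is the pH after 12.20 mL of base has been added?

Initial n(CH3COOH) = 0.1752 x 0.02285 = 0.004003 mol.
n(LiOH) added = 0.2297 x 0.01220 = 0.002802 mol, converting that many moles of CH3COOH to CH3COO-.
Remaining n(CH3COOH) = 0.001201 mol; n(CH3COO-) = 0.002802 mol.
By Henderson-Hasselbalch, pH = pKa + log([A^-]/[HA]) = 4.74 + log(0.002802/0.001201) = 4.74 + (+0.37) = 5.11.

5.11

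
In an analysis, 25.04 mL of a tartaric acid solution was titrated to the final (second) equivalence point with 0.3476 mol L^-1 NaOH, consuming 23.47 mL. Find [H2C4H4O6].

0.163 M

n(NaOH) = 0.3476 x 0.02347 = 0.008158 mol.
At the final (second) equivalence point, 2 mol OH^- react per mol H2C4H4O6, so n(H2C4H4O6) = 0.008158 / 2 = 0.004079 mol.
[H2C4H4O6] = 0.004079 / 0.02504 L = 0.163 M.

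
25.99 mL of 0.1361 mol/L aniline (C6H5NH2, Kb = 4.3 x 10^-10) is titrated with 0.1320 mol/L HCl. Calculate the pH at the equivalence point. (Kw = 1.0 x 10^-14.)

2.90

n(C6H5NH2) = 0.1361 x 0.02599 = 0.003537 mol; V(HCl) at equivalence = 0.003537/0.1320 = 0.02680 L.
At equivalence the base is fully converted to C6H5NH3+; total volume = 0.05279 L, so [C6H5NH3+] = 0.003537/0.05279 = 0.06701 M.
Ka(C6H5NH3+) = Kw/Kb = 1.0e-14 / 4.3 x 10^-10 = 2.33e-5.
[H^+] = sqrt(Ka x [C6H5NH3+]) = sqrt(2.33e-5 x 0.06701) = 0.00125 M.
pH = -log(0.00125) = 2.90.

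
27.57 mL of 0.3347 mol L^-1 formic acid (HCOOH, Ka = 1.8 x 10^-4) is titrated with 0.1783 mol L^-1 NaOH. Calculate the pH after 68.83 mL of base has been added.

12.50

n(acid) = 0.3347 x 0.02757 = 0.009228 mol; n(NaOH) added = 0.1783 x 0.06883 = 0.01227 mol.
Base is in excess by 0.01227 - 0.009228 = 0.003045 mol in a total volume of 0.09640 L.
[OH^-] = 0.003045/0.09640 = 0.03158 M, so pOH = 1.50 and pH = 14.00 - 1.50 = 12.50.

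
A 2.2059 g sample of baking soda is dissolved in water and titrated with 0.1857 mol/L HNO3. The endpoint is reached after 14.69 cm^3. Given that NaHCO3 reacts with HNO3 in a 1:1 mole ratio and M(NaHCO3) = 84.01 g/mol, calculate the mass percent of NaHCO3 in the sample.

n(HNO3) = 0.1857 x 0.01469 = 0.002728 mol.
n(NaHCO3) = 0.002728 / 1 = 0.002728 mol.
mass of NaHCO3 = 0.002728 x 84.01 = 0.2292 g.
% purity = 0.2292 / 2.2059 x 100 = 10.4%.

10.4%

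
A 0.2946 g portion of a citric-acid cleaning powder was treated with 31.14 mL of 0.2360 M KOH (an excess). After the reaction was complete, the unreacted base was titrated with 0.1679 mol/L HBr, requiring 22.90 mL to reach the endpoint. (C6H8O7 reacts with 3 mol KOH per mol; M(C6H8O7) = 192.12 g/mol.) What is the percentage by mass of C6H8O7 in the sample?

Total n(KOH) added = 0.2360 x 0.03114 = 0.007349 mol.
n(HBr) used = 0.1679 x 0.02290 = 0.003845 mol, which equals the excess n(KOH).
So n(KOH) consumed by the sample = 0.007349 - 0.003845 = 0.003504 mol.
n(C6H8O7) = 0.003504 / 3 = 0.001168 mol.
mass C6H8O7 = 0.001168 x 192.12 = 0.2244 g, so %C6H8O7 = 0.2244/0.2946 x 100 = 76.2%.

76.2%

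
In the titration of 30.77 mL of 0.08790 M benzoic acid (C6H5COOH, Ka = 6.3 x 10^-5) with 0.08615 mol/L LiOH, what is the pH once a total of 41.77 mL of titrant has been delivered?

12.09

n(acid) = 0.08790 x 0.03077 = 0.002705 mol; n(LiOH) added = 0.08615 x 0.04177 = 0.003598 mol.
Base is in excess by 0.003598 - 0.002705 = 0.0008938 mol in a total volume of 0.07254 L.
[OH^-] = 0.0008938/0.07254 = 0.01232 M, so pOH = 1.91 and pH = 14.00 - 1.91 = 12.09.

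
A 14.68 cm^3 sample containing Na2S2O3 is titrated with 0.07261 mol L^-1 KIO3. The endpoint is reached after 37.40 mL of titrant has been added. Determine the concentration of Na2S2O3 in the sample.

n(KIO3) = 0.07261 x 0.03740 = 0.002716 mol.
From the balanced equation, 1 mol KIO3 reacts with 6 mol Na2S2O3, so n(Na2S2O3) = 0.002716 x 6/1 = 0.01629 mol.
[Na2S2O3] = 0.01629 / 0.01468 L = 1.11 M.

1.11 M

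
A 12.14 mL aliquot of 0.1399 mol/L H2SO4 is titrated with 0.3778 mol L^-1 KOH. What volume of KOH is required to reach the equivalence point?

8.99 mL

n(H2SO4) = 0.1399 mol/L x 0.01214 L = 0.001698 mol.
The neutralisation is 1 H2SO4 : 2 KOH, so n(KOH) = 0.001698 x 2/1 = 0.003397 mol.
V(KOH) = 0.003397 / 0.3778 = 0.008991 L = 8.99 mL.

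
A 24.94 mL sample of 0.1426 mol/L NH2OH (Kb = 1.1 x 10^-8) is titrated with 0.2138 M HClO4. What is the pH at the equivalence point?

n(NH2OH) = 0.1426 x 0.02494 = 0.003556 mol; V(HClO4) at equivalence = 0.003556/0.2138 = 0.01663 L.
At equivalence the base is fully converted to NH3OH+; total volume = 0.04157 L, so [NH3OH+] = 0.003556/0.04157 = 0.08554 M.
Ka(NH3OH+) = Kw/Kb = 1.0e-14 / 1.1 x 10^-8 = 9.09e-7.
[H^+] = sqrt(Ka x [NH3OH+]) = sqrt(9.09e-7 x 0.08554) = 0.000279 M.
pH = -log(0.000279) = 3.55.

3.55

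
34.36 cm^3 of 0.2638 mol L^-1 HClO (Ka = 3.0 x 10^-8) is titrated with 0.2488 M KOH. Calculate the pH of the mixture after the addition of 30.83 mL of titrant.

8.26

Initial n(HClO) = 0.2638 x 0.03436 = 0.009064 mol.
n(KOH) added = 0.2488 x 0.03083 = 0.007671 mol, converting that many moles of HClO to ClO-.
Remaining n(HClO) = 0.001394 mol; n(ClO-) = 0.007671 mol.
By Henderson-Hasselbalch, pH = pKa + log([A^-]/[HA]) = 7.52 + log(0.007671/0.001394) = 7.52 + (+0.74) = 8.26.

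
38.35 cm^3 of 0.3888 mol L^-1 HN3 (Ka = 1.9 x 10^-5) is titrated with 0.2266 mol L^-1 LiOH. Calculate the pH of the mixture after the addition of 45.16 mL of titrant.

Initial n(HN3) = 0.3888 x 0.03835 = 0.01491 mol.
n(LiOH) added = 0.2266 x 0.04516 = 0.01023 mol, converting that many moles of HN3 to N3-.
Remaining n(HN3) = 0.004677 mol; n(N3-) = 0.01023 mol.
By Henderson-Hasselbalch, pH = pKa + log([A^-]/[HA]) = 4.72 + log(0.01023/0.004677) = 4.72 + (+0.34) = 5.06.

5.06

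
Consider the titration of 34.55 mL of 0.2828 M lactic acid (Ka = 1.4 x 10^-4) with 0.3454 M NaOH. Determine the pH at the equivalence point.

n(HC3H5O3) = 0.2828 x 0.03455 = 0.009771 mol; V(NaOH) at equivalence = 0.009771/0.3454 = 0.02829 L.
At equivalence all the acid is converted to C3H5O3-; total volume = 0.03455 + 0.02829 = 0.06284 L, so [C3H5O3-] = 0.009771/0.06284 = 0.1555 M.
Kb = Kw/Ka = 1.0e-14 / 1.4 x 10^-4 = 7.14e-11.
[OH^-] = sqrt(Kb x [C3H5O3-]) = sqrt(7.14e-11 x 0.1555) = 3.33e-6 M.
pOH = 5.48, so pH = 14.00 - 5.48 = 8.52.

8.52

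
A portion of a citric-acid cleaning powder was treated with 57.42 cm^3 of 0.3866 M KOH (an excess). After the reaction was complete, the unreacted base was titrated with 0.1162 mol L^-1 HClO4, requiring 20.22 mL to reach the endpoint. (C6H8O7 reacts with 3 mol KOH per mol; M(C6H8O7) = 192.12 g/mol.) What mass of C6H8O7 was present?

1.27 g

Total n(KOH) added = 0.3866 x 0.05742 = 0.02220 mol.
n(HClO4) used = 0.1162 x 0.02022 = 0.002350 mol, which equals the excess n(KOH).
So n(KOH) consumed by the sample = 0.02220 - 0.002350 = 0.01985 mol.
n(C6H8O7) = 0.01985 / 3 = 0.006616 mol.
mass = 0.006616 mol x 192.12 g/mol = 1.27 g.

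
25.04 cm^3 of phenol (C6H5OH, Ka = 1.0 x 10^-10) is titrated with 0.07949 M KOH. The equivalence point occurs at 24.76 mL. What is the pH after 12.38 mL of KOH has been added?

12.38 mL is exactly half the equivalence volume (24.76/2), i.e. the half-equivalence point.
There, n(HA) = n(A^-), so pH = pKa = -log(1.0 x 10^-10) = 10.00.

10.00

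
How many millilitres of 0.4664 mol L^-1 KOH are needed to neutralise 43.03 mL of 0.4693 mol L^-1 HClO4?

43.3 mL

n(HClO4) = 0.4693 mol/L x 0.04303 L = 0.02019 mol.
At equivalence n(KOH) = n(HClO4) = 0.02019 mol.
V(KOH) = 0.02019 / 0.4664 = 0.04330 L = 43.3 mL.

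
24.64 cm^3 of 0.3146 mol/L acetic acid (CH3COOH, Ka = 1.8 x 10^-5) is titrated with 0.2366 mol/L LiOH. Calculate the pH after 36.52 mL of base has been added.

n(acid) = 0.3146 x 0.02464 = 0.007752 mol; n(LiOH) added = 0.2366 x 0.03652 = 0.008641 mol.
Base is in excess by 0.008641 - 0.007752 = 0.0008889 mol in a total volume of 0.06116 L.
[OH^-] = 0.0008889/0.06116 = 0.01453 M, so pOH = 1.84 and pH = 14.00 - 1.84 = 12.16.

12.16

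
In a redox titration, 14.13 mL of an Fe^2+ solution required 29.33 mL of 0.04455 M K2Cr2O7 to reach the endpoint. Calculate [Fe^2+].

n(K2Cr2O7) = 0.04455 x 0.02933 = 0.001307 mol.
From the balanced equation, 1 mol K2Cr2O7 reacts with 6 mol Fe^2+, so n(Fe^2+) = 0.001307 x 6/1 = 0.007840 mol.
[Fe^2+] = 0.007840 / 0.01413 L = 0.555 M.

0.555 M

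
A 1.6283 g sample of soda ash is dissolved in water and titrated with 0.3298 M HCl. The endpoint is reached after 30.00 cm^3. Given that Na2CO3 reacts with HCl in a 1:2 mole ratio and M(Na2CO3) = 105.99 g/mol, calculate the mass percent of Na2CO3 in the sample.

n(HCl) = 0.3298 x 0.03000 = 0.009894 mol.
n(Na2CO3) = 0.009894 / 2 = 0.004947 mol.
mass of Na2CO3 = 0.004947 x 105.99 = 0.5243 g.
% purity = 0.5243 / 1.6283 x 100 = 32.2%.

32.2%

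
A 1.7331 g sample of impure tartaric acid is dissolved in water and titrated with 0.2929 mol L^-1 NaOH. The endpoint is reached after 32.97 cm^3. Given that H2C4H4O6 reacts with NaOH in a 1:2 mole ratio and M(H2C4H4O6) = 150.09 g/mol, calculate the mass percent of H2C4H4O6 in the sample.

41.8%

n(NaOH) = 0.2929 x 0.03297 = 0.009657 mol.
n(H2C4H4O6) = 0.009657 / 2 = 0.004828 mol.
mass of H2C4H4O6 = 0.004828 x 150.09 = 0.7247 g.
% purity = 0.7247 / 1.7331 x 100 = 41.8%.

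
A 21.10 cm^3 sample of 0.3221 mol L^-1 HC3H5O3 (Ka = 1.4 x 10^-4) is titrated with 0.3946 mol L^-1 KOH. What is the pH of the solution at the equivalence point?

8.55

n(HC3H5O3) = 0.3221 x 0.02110 = 0.006796 mol; V(KOH) at equivalence = 0.006796/0.3946 = 0.01722 L.
At equivalence all the acid is converted to C3H5O3-; total volume = 0.02110 + 0.01722 = 0.03832 L, so [C3H5O3-] = 0.006796/0.03832 = 0.1773 M.
Kb = Kw/Ka = 1.0e-14 / 1.4 x 10^-4 = 7.14e-11.
[OH^-] = sqrt(Kb x [C3H5O3-]) = sqrt(7.14e-11 x 0.1773) = 3.56e-6 M.
pOH = 5.45, so pH = 14.00 - 5.45 = 8.55.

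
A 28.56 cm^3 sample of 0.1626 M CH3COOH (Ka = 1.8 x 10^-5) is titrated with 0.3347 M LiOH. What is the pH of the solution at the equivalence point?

8.89

n(CH3COOH) = 0.1626 x 0.02856 = 0.004644 mol; V(LiOH) at equivalence = 0.004644/0.3347 = 0.01387 L.
At equivalence all the acid is converted to CH3COO-; total volume = 0.02856 + 0.01387 = 0.04243 L, so [CH3COO-] = 0.004644/0.04243 = 0.1094 M.
Kb = Kw/Ka = 1.0e-14 / 1.8 x 10^-5 = 5.56e-10.
[OH^-] = sqrt(Kb x [CH3COO-]) = sqrt(5.56e-10 x 0.1094) = 7.80e-6 M.
pOH = 5.11, so pH = 14.00 - 5.11 = 8.89.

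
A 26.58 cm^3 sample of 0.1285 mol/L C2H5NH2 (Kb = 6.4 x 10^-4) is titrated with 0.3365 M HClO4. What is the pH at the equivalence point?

5.92

n(C2H5NH2) = 0.1285 x 0.02658 = 0.003416 mol; V(HClO4) at equivalence = 0.003416/0.3365 = 0.01015 L.
At equivalence the base is fully converted to C2H5NH3+; total volume = 0.03673 L, so [C2H5NH3+] = 0.003416/0.03673 = 0.09299 M.
Ka(C2H5NH3+) = Kw/Kb = 1.0e-14 / 6.4 x 10^-4 = 1.56e-11.
[H^+] = sqrt(Ka x [C2H5NH3+]) = sqrt(1.56e-11 x 0.09299) = 1.21e-6 M.
pH = -log(1.21e-6) = 5.92.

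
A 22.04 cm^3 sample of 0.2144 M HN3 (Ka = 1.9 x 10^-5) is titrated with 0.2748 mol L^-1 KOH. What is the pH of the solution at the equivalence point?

n(HN3) = 0.2144 x 0.02204 = 0.004725 mol; V(KOH) at equivalence = 0.004725/0.2748 = 0.01720 L.
At equivalence all the acid is converted to N3-; total volume = 0.02204 + 0.01720 = 0.03924 L, so [N3-] = 0.004725/0.03924 = 0.1204 M.
Kb = Kw/Ka = 1.0e-14 / 1.9 x 10^-5 = 5.26e-10.
[OH^-] = sqrt(Kb x [N3-]) = sqrt(5.26e-10 x 0.1204) = 7.96e-6 M.
pOH = 5.10, so pH = 14.00 - 5.10 = 8.90.

8.90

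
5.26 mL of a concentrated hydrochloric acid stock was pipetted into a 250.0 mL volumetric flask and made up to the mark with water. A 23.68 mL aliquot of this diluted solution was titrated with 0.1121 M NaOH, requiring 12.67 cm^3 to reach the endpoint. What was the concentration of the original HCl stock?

n(NaOH) = 0.1121 x 0.01267 = 0.001420 mol.
n(HCl) in the aliquot = 0.001420 mol.
[diluted HCl] = 0.001420 / 0.02368 = 0.05998 M.
Dilution factor = 250.0/5.260 = 47.53, so [stock] = 0.05998 x 47.53 = 2.85 M.

2.85 M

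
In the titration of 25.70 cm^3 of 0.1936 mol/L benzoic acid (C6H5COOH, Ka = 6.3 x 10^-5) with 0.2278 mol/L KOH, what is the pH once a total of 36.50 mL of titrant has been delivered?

n(acid) = 0.1936 x 0.02570 = 0.004976 mol; n(KOH) added = 0.2278 x 0.03650 = 0.008315 mol.
Base is in excess by 0.008315 - 0.004976 = 0.003339 mol in a total volume of 0.06220 L.
[OH^-] = 0.003339/0.06220 = 0.05368 M, so pOH = 1.27 and pH = 14.00 - 1.27 = 12.73.

12.73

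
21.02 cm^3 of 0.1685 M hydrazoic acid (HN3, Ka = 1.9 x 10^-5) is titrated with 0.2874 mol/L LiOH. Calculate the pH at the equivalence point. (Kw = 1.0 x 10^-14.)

n(HN3) = 0.1685 x 0.02102 = 0.003542 mol; V(LiOH) at equivalence = 0.003542/0.2874 = 0.01232 L.
At equivalence all the acid is converted to N3-; total volume = 0.02102 + 0.01232 = 0.03334 L, so [N3-] = 0.003542/0.03334 = 0.1062 M.
Kb = Kw/Ka = 1.0e-14 / 1.9 x 10^-5 = 5.26e-10.
[OH^-] = sqrt(Kb x [N3-]) = sqrt(5.26e-10 x 0.1062) = 7.48e-6 M.
pOH = 5.13, so pH = 14.00 - 5.13 = 8.87.

8.87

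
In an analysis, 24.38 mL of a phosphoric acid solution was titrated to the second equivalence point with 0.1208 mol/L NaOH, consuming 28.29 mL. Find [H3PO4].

0.0701 M

n(NaOH) = 0.1208 x 0.02829 = 0.003417 mol.
At the second equivalence point, 2 mol OH^- react per mol H3PO4, so n(H3PO4) = 0.003417 / 2 = 0.001709 mol.
[H3PO4] = 0.001709 / 0.02438 L = 0.0701 M.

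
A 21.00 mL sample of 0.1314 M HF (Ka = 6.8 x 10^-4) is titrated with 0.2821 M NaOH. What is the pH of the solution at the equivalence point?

n(HF) = 0.1314 x 0.02100 = 0.002759 mol; V(NaOH) at equivalence = 0.002759/0.2821 = 0.009782 L.
At equivalence all the acid is converted to F-; total volume = 0.02100 + 0.009782 = 0.03078 L, so [F-] = 0.002759/0.03078 = 0.08964 M.
Kb = Kw/Ka = 1.0e-14 / 6.8 x 10^-4 = 1.47e-11.
[OH^-] = sqrt(Kb x [F-]) = sqrt(1.47e-11 x 0.08964) = 1.15e-6 M.
pOH = 5.94, so pH = 14.00 - 5.94 = 8.06.

8.06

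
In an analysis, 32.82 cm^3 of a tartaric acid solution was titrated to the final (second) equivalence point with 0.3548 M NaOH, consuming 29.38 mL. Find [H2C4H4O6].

0.159 M

n(NaOH) = 0.3548 x 0.02938 = 0.01042 mol.
At the final (second) equivalence point, 2 mol OH^- react per mol H2C4H4O6, so n(H2C4H4O6) = 0.01042 / 2 = 0.005212 mol.
[H2C4H4O6] = 0.005212 / 0.03282 L = 0.159 M.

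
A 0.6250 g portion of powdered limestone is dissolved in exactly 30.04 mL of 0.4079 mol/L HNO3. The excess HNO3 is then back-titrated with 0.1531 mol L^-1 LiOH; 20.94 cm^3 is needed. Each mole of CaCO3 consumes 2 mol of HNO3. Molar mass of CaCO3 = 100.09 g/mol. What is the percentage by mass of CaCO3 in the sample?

72.4%

Total n(HNO3) added = 0.4079 x 0.03004 = 0.01225 mol.
n(LiOH) used = 0.1531 x 0.02094 = 0.003206 mol, which equals the excess n(HNO3).
So n(HNO3) consumed by the sample = 0.01225 - 0.003206 = 0.009047 mol.
n(CaCO3) = 0.009047 / 2 = 0.004524 mol.
mass CaCO3 = 0.004524 x 100.09 = 0.4528 g, so %CaCO3 = 0.4528/0.6250 x 100 = 72.4%.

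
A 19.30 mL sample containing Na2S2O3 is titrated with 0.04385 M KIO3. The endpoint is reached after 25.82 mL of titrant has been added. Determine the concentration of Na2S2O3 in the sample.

n(KIO3) = 0.04385 x 0.02582 = 0.001132 mol.
From the balanced equation, 1 mol KIO3 reacts with 6 mol Na2S2O3, so n(Na2S2O3) = 0.001132 x 6/1 = 0.006793 mol.
[Na2S2O3] = 0.006793 / 0.01930 L = 0.352 M.

0.352 M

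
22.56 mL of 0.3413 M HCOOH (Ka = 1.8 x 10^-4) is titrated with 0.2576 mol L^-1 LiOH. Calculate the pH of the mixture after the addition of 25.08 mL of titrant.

4.46

Initial n(HCOOH) = 0.3413 x 0.02256 = 0.007700 mol.
n(LiOH) added = 0.2576 x 0.02508 = 0.006461 mol, converting that many moles of HCOOH to HCOO-.
Remaining n(HCOOH) = 0.001239 mol; n(HCOO-) = 0.006461 mol.
By Henderson-Hasselbalch, pH = pKa + log([A^-]/[HA]) = 3.74 + log(0.006461/0.001239) = 3.74 + (+0.72) = 4.46.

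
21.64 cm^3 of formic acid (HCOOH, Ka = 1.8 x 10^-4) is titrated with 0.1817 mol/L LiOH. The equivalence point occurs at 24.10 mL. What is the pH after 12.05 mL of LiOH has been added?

12.05 mL is exactly half the equivalence volume (24.10/2), i.e. the half-equivalence point.
There, n(HA) = n(A^-), so pH = pKa = -log(1.8 x 10^-4) = 3.74.

3.74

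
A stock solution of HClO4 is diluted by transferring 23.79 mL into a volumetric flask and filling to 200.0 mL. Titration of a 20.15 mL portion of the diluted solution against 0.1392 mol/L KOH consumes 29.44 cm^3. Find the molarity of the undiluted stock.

n(KOH) = 0.1392 x 0.02944 = 0.004098 mol.
n(HClO4) in the aliquot = 0.004098 mol.
[diluted HClO4] = 0.004098 / 0.02015 = 0.2034 M.
Dilution factor = 200.0/23.79 = 8.407, so [stock] = 0.2034 x 8.407 = 1.71 M.

1.71 M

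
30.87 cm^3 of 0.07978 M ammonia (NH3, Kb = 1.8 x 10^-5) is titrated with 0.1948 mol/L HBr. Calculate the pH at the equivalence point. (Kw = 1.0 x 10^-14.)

5.25

n(NH3) = 0.07978 x 0.03087 = 0.002463 mol; V(HBr) at equivalence = 0.002463/0.1948 = 0.01264 L.
At equivalence the base is fully converted to NH4+; total volume = 0.04351 L, so [NH4+] = 0.002463/0.04351 = 0.05660 M.
Ka(NH4+) = Kw/Kb = 1.0e-14 / 1.8 x 10^-5 = 5.56e-10.
[H^+] = sqrt(Ka x [NH4+]) = sqrt(5.56e-10 x 0.05660) = 5.61e-6 M.
pH = -log(5.61e-6) = 5.25.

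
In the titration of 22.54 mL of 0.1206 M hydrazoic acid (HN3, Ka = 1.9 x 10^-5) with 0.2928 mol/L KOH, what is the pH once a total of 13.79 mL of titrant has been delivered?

12.56

n(acid) = 0.1206 x 0.02254 = 0.002718 mol; n(KOH) added = 0.2928 x 0.01379 = 0.004038 mol.
Base is in excess by 0.004038 - 0.002718 = 0.001319 mol in a total volume of 0.03633 L.
[OH^-] = 0.001319/0.03633 = 0.03632 M, so pOH = 1.44 and pH = 14.00 - 1.44 = 12.56.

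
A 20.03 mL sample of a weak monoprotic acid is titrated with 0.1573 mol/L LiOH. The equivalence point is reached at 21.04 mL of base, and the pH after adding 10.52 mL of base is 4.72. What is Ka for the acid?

1.9 x 10^-5

10.52 mL is half of the equivalence volume, so this is the half-equivalence point where [HA] = [A^-].
At half-equivalence pH = pKa, so pKa = 4.72.
Ka = 10^(-4.72) = 1.9 x 10^-5.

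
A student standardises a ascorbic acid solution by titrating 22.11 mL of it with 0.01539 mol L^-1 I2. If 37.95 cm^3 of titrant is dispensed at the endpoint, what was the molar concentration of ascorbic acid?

0.0264 M

n(I2) = 0.01539 x 0.03795 = 0.0005841 mol.
From the balanced equation, 1 mol I2 reacts with 1 mol ascorbic acid, so n(ascorbic acid) = 0.0005841 x 1/1 = 0.0005841 mol.
[ascorbic acid] = 0.0005841 / 0.02211 L = 0.0264 M.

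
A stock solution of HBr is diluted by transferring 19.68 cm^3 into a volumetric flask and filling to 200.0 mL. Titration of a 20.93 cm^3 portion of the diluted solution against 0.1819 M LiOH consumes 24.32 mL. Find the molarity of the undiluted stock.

n(LiOH) = 0.1819 x 0.02432 = 0.004424 mol.
n(HBr) in the aliquot = 0.004424 mol.
[diluted HBr] = 0.004424 / 0.02093 = 0.2114 M.
Dilution factor = 200.0/19.68 = 10.16, so [stock] = 0.2114 x 10.16 = 2.15 M.

2.15 M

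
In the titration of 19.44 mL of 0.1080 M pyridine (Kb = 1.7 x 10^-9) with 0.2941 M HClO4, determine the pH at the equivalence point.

3.17

n(C5H5N) = 0.1080 x 0.01944 = 0.002100 mol; V(HClO4) at equivalence = 0.002100/0.2941 = 0.007139 L.
At equivalence the base is fully converted to C5H5NH+; total volume = 0.02658 L, so [C5H5NH+] = 0.002100/0.02658 = 0.07899 M.
Ka(C5H5NH+) = Kw/Kb = 1.0e-14 / 1.7 x 10^-9 = 5.88e-6.
[H^+] = sqrt(Ka x [C5H5NH+]) = sqrt(5.88e-6 x 0.07899) = 0.000682 M.
pH = -log(0.000682) = 3.17.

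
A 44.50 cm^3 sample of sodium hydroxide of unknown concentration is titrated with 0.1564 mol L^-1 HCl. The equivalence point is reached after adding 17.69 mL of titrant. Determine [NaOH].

0.0622 M

n(HCl) delivered = 0.1564 x 0.01769 = 0.002767 mol.
For a 1:1 reaction, n(NaOH) = 0.002767 mol.
[NaOH] = 0.002767 mol / 0.04450 L = 0.0622 M.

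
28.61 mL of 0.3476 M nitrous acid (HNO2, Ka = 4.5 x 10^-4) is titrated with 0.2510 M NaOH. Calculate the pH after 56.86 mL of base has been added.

12.70

n(acid) = 0.3476 x 0.02861 = 0.009945 mol; n(NaOH) added = 0.2510 x 0.05686 = 0.01427 mol.
Base is in excess by 0.01427 - 0.009945 = 0.004327 mol in a total volume of 0.08547 L.
[OH^-] = 0.004327/0.08547 = 0.05063 M, so pOH = 1.30 and pH = 14.00 - 1.30 = 12.70.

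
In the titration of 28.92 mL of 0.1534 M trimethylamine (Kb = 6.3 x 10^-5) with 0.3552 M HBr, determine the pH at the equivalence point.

n((CH3)3N) = 0.1534 x 0.02892 = 0.004436 mol; V(HBr) at equivalence = 0.004436/0.3552 = 0.01249 L.
At equivalence the base is fully converted to (CH3)3NH+; total volume = 0.04141 L, so [(CH3)3NH+] = 0.004436/0.04141 = 0.1071 M.
Ka((CH3)3NH+) = Kw/Kb = 1.0e-14 / 6.3 x 10^-5 = 1.59e-10.
[H^+] = sqrt(Ka x [(CH3)3NH+]) = sqrt(1.59e-10 x 0.1071) = 4.12e-6 M.
pH = -log(4.12e-6) = 5.38.

5.38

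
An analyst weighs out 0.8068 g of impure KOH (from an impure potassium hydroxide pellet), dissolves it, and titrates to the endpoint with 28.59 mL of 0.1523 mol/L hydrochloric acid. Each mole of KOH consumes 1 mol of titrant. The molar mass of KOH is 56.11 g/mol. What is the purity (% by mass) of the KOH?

n(HCl) = 0.1523 x 0.02859 = 0.004354 mol.
n(KOH) = 0.004354 / 1 = 0.004354 mol.
mass of KOH = 0.004354 x 56.11 = 0.2443 g.
% purity = 0.2443 / 0.8068 x 100 = 30.3%.

30.3%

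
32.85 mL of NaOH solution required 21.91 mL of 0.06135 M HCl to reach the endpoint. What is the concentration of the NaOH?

n(HCl) delivered = 0.06135 x 0.02191 = 0.001344 mol.
For a 1:1 reaction, n(NaOH) = 0.001344 mol.
[NaOH] = 0.001344 mol / 0.03285 L = 0.0409 M.

0.0409 M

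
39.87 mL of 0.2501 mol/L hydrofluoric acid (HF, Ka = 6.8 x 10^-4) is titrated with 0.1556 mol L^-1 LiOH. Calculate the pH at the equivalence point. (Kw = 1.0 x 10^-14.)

8.07

n(HF) = 0.2501 x 0.03987 = 0.009971 mol; V(LiOH) at equivalence = 0.009971/0.1556 = 0.06408 L.
At equivalence all the acid is converted to F-; total volume = 0.03987 + 0.06408 = 0.1040 L, so [F-] = 0.009971/0.1040 = 0.09592 M.
Kb = Kw/Ka = 1.0e-14 / 6.8 x 10^-4 = 1.47e-11.
[OH^-] = sqrt(Kb x [F-]) = sqrt(1.47e-11 x 0.09592) = 1.19e-6 M.
pOH = 5.93, so pH = 14.00 - 5.93 = 8.07.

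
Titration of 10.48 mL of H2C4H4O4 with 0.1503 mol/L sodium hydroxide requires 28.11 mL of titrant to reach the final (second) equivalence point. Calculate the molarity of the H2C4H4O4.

n(NaOH) = 0.1503 x 0.02811 = 0.004225 mol.
At the final (second) equivalence point, 2 mol OH^- react per mol H2C4H4O4, so n(H2C4H4O4) = 0.004225 / 2 = 0.002112 mol.
[H2C4H4O4] = 0.002112 / 0.01048 L = 0.202 M.

0.202 M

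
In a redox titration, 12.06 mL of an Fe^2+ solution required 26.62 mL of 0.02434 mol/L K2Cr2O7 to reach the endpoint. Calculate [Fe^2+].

0.322 M

n(K2Cr2O7) = 0.02434 x 0.02662 = 0.0006479 mol.
From the balanced equation, 1 mol K2Cr2O7 reacts with 6 mol Fe^2+, so n(Fe^2+) = 0.0006479 x 6/1 = 0.003888 mol.
[Fe^2+] = 0.003888 / 0.01206 L = 0.322 M.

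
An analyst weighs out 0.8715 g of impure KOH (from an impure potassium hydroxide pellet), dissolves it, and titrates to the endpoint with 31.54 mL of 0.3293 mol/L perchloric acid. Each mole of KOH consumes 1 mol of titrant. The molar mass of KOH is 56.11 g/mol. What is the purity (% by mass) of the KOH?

n(HClO4) = 0.3293 x 0.03154 = 0.01039 mol.
n(KOH) = 0.01039 / 1 = 0.01039 mol.
mass of KOH = 0.01039 x 56.11 = 0.5828 g.
% purity = 0.5828 / 0.8715 x 100 = 66.9%.

66.9%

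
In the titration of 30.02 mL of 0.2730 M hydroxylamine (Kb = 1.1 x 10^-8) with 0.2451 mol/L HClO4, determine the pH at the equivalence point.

3.47

n(NH2OH) = 0.2730 x 0.03002 = 0.008195 mol; V(HClO4) at equivalence = 0.008195/0.2451 = 0.03344 L.
At equivalence the base is fully converted to NH3OH+; total volume = 0.06346 L, so [NH3OH+] = 0.008195/0.06346 = 0.1291 M.
Ka(NH3OH+) = Kw/Kb = 1.0e-14 / 1.1 x 10^-8 = 9.09e-7.
[H^+] = sqrt(Ka x [NH3OH+]) = sqrt(9.09e-7 x 0.1291) = 0.000343 M.
pH = -log(0.000343) = 3.47.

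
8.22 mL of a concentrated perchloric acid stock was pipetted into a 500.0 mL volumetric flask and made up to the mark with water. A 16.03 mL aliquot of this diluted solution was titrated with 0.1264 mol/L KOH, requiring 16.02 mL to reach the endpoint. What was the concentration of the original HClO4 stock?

7.68 M

n(KOH) = 0.1264 x 0.01602 = 0.002025 mol.
n(HClO4) in the aliquot = 0.002025 mol.
[diluted HClO4] = 0.002025 / 0.01603 = 0.1263 M.
Dilution factor = 500.0/8.220 = 60.83, so [stock] = 0.1263 x 60.83 = 7.68 M.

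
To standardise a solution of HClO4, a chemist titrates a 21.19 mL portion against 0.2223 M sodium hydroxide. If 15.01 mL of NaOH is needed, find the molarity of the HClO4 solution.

0.157 M

n(NaOH) delivered = 0.2223 x 0.01501 = 0.003337 mol.
For a 1:1 reaction, n(HClO4) = 0.003337 mol.
[HClO4] = 0.003337 mol / 0.02119 L = 0.157 M.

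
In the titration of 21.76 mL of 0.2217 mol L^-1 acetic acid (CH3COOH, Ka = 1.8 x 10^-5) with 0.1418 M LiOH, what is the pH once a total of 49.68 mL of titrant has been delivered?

12.49

n(acid) = 0.2217 x 0.02176 = 0.004824 mol; n(LiOH) added = 0.1418 x 0.04968 = 0.007045 mol.
Base is in excess by 0.007045 - 0.004824 = 0.002220 mol in a total volume of 0.07144 L.
[OH^-] = 0.002220/0.07144 = 0.03108 M, so pOH = 1.51 and pH = 14.00 - 1.51 = 12.49.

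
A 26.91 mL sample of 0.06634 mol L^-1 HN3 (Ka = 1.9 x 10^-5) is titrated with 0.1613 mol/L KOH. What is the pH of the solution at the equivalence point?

n(HN3) = 0.06634 x 0.02691 = 0.001785 mol; V(KOH) at equivalence = 0.001785/0.1613 = 0.01107 L.
At equivalence all the acid is converted to N3-; total volume = 0.02691 + 0.01107 = 0.03798 L, so [N3-] = 0.001785/0.03798 = 0.04701 M.
Kb = Kw/Ka = 1.0e-14 / 1.9 x 10^-5 = 5.26e-10.
[OH^-] = sqrt(Kb x [N3-]) = sqrt(5.26e-10 x 0.04701) = 4.97e-6 M.
pOH = 5.30, so pH = 14.00 - 5.30 = 8.70.

8.70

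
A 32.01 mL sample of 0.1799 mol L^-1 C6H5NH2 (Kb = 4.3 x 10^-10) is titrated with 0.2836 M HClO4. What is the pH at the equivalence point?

2.80

n(C6H5NH2) = 0.1799 x 0.03201 = 0.005759 mol; V(HClO4) at equivalence = 0.005759/0.2836 = 0.02031 L.
At equivalence the base is fully converted to C6H5NH3+; total volume = 0.05232 L, so [C6H5NH3+] = 0.005759/0.05232 = 0.1101 M.
Ka(C6H5NH3+) = Kw/Kb = 1.0e-14 / 4.3 x 10^-10 = 2.33e-5.
[H^+] = sqrt(Ka x [C6H5NH3+]) = sqrt(2.33e-5 x 0.1101) = 0.00160 M.
pH = -log(0.00160) = 2.80.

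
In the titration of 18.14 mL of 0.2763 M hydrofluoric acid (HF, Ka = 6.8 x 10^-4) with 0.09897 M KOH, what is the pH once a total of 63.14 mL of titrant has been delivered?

12.18

n(acid) = 0.2763 x 0.01814 = 0.005012 mol; n(KOH) added = 0.09897 x 0.06314 = 0.006249 mol.
Base is in excess by 0.006249 - 0.005012 = 0.001237 mol in a total volume of 0.08128 L.
[OH^-] = 0.001237/0.08128 = 0.01522 M, so pOH = 1.82 and pH = 14.00 - 1.82 = 12.18.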